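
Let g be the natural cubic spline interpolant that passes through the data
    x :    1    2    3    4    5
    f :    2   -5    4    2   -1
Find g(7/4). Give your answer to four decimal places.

-4.9082

Let M_i = g''(x_i). Step sizes h_i = 1, 1, 1, 1; slopes of the chords Δ_i = (y_(i+1) - y_i)/h_i = -7, 9, -2, -3.
  1·M_0 + 4·M_1 + 1·M_2 = 6(Δ_1 - Δ_0) = 96
  1·M_1 + 4·M_2 + 1·M_3 = 6(Δ_2 - Δ_1) = -66
  1·M_2 + 4·M_3 + 1·M_4 = 6(Δ_3 - Δ_2) = -6
Natural end conditions: M_0 = M_4 = 0.
Forward elimination and back-substitution give M_0 = 0, M_1 = 849/28, M_2 = -177/7, M_3 = 135/28, M_4 = 0.
On [1, 2], g(x) = 2 - 675/56·(x - 1) + 0·(x - 1)² + 283/56·(x - 1)³.
With (x - 1) = 3/4: g(7/4) = -2513/512.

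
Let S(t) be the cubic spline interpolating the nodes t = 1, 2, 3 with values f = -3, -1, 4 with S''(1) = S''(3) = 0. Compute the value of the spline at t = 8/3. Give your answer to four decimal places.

2.1111

Write σ_i for S''(x_i). With h_i = 1, 1 and divided differences Δ_i = 2, 5, the continuity of S' gives the tridiagonal system
  1·σ_0 + 4·σ_1 + 1·σ_2 = 6(Δ_1 - Δ_0) = 18
Natural end conditions: σ_0 = σ_2 = 0.
Solving the tridiagonal system: σ_0 = 0, σ_1 = 9/2, σ_2 = 0.
On [2, 3], S(t) = -1 + 7/2·(t - 2) + 9/4·(t - 2)² - 3/4·(t - 2)³.
With (t - 2) = 2/3: S(8/3) = 19/9.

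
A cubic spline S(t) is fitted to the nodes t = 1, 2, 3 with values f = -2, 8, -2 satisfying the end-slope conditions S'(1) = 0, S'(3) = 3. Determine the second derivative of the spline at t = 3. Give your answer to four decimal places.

Write σ_i for S''(x_i). With h_i = 1, 1 and divided differences Δ_i = 10, -10, the continuity of S' gives the tridiagonal system
  1·σ_0 + 4·σ_1 + 1·σ_2 = 6(Δ_1 - Δ_0) = -120
Clamped end conditions give two more equations: 2h_0·σ_0 + h_0·σ_1 = 6(Δ_0 - S'(1)) = 60 and h_1·σ_1 + 2h_1·σ_2 = 6(S'(3) - Δ_1) = 78.
Forward elimination and back-substitution give σ_0 = 123/2, σ_1 = -63, σ_2 = 141/2.

70.5000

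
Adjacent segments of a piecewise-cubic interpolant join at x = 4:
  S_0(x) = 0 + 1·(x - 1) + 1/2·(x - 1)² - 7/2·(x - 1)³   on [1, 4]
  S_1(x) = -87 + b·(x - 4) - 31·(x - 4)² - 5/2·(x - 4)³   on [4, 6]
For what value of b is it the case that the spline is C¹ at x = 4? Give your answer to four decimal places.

-90.5000

S_0'(x) = 1 + 1·(x - 1) - 21/2·(x - 1)², so S_0'(4) = -181/2. On the right, S_1'(4) = b, so b = -181/2.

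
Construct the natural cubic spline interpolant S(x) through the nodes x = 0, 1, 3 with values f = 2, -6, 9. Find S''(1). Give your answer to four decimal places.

Write σ_i for S''(x_i). With h_i = 1, 2 and divided differences Δ_i = -8, 15/2, the continuity of S' gives the tridiagonal system
  1·σ_0 + 6·σ_1 + 2·σ_2 = 6(Δ_1 - Δ_0) = 93
Natural end conditions: σ_0 = σ_2 = 0.
Solving the tridiagonal system: σ_0 = 0, σ_1 = 31/2, σ_2 = 0.

15.5000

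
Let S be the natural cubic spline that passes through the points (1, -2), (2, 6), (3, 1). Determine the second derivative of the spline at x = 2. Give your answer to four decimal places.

Put σ_i = S'' at the i-th knot. Here h = (1, 1) and Δ = (8, -5), so the interior equations h_(i-1)·σ_(i-1) + 2(h_(i-1)+h_i)·σ_i + h_i·σ_(i+1) = 6(Δ_i − Δ_(i-1)) read
  1·σ_0 + 4·σ_1 + 1·σ_2 = 6(Δ_1 - Δ_0) = -78
Natural end conditions: σ_0 = σ_2 = 0.
Solving the tridiagonal system: σ_0 = 0, σ_1 = -39/2, σ_2 = 0.

-19.5000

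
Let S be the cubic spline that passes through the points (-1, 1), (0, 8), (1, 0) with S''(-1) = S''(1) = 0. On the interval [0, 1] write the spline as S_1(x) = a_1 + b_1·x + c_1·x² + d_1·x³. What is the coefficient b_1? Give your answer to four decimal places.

-0.5000

Put m_i = S'' at the i-th knot. Here h = (1, 1) and Δ = (7, -8), so the interior equations h_(i-1)·m_(i-1) + 2(h_(i-1)+h_i)·m_i + h_i·m_(i+1) = 6(Δ_i − Δ_(i-1)) read
  1·m_0 + 4·m_1 + 1·m_2 = 6(Δ_1 - Δ_0) = -90
Natural end conditions: m_0 = m_2 = 0.
Solving the tridiagonal system: m_0 = 0, m_1 = -45/2, m_2 = 0.
On [0, 1], with S_1(x) = a_1 + b_1·x + c_1·x² + d_1·x³: c_1 = m_1/2 = -45/4, d_1 = (m_2 - m_1)/(6h_1) = 15/4, b_1 = Δ_1 - h_1(2m_1 + m_2)/6 = -1/2.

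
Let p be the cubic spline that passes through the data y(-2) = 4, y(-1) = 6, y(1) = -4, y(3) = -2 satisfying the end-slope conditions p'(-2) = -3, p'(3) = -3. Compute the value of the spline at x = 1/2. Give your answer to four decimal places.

-1.6549

With σ_i denoting the second derivative at x_i, h_i = 1, 2, 2, and Δ_i = (y_(i+1) − y_i)/h_i = 2, -5, 1:
  1·σ_0 + 6·σ_1 + 2·σ_2 = 6(Δ_1 - Δ_0) = -42
  2·σ_1 + 8·σ_2 + 2·σ_3 = 6(Δ_2 - Δ_1) = 36
Clamped end conditions give two more equations: 2h_0·σ_0 + h_0·σ_1 = 6(Δ_0 - p'(-2)) = 30 and h_2·σ_2 + 2h_2·σ_3 = 6(p'(3) - Δ_2) = -24.
Hence σ_0 = 510/23, σ_1 = -330/23, σ_2 = 252/23, σ_3 = -264/23.
On [-1, 1], p(x) = 6 + 21/23·(x + 1) - 165/23·(x + 1)² + 97/46·(x + 1)³.
With (x + 1) = 3/2: p(1/2) = -609/368.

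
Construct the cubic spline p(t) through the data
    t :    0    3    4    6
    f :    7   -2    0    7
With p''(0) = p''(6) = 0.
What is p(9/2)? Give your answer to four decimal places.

1.5545

Write m_i for p''(x_i). With h_i = 3, 1, 2 and divided differences Δ_i = -3, 2, 7/2, the continuity of p' gives the tridiagonal system
  3·m_0 + 8·m_1 + 1·m_2 = 6(Δ_1 - Δ_0) = 30
  1·m_1 + 6·m_2 + 2·m_3 = 6(Δ_2 - Δ_1) = 9
Natural end conditions: m_0 = m_3 = 0.
Hence m_0 = 0, m_1 = 171/47, m_2 = 42/47, m_3 = 0.
On [4, 6], p(t) = 0 + 273/94·(t - 4) + 21/47·(t - 4)² - 7/94·(t - 4)³.
With (t - 4) = 1/2: p(9/2) = 1169/752.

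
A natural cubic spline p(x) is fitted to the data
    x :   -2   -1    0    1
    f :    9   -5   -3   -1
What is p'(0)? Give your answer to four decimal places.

4.1333

Put σ_i = p'' at the i-th knot. Here h = (1, 1, 1) and Δ = (-14, 2, 2), so the interior equations h_(i-1)·σ_(i-1) + 2(h_(i-1)+h_i)·σ_i + h_i·σ_(i+1) = 6(Δ_i − Δ_(i-1)) read
  1·σ_0 + 4·σ_1 + 1·σ_2 = 6(Δ_1 - Δ_0) = 96
  1·σ_1 + 4·σ_2 + 1·σ_3 = 6(Δ_2 - Δ_1) = 0
Natural end conditions: σ_0 = σ_3 = 0.
Forward elimination and back-substitution give σ_0 = 0, σ_1 = 128/5, σ_2 = -32/5, σ_3 = 0.
On [0, 1], p'(x) = b_2 + 2c_2·x + 3d_2·x² with b_2 = Δ_2 - h_2(2σ_2 + σ_3)/6 = 62/15, c_2 = σ_2/2 = -16/5, d_2 = (σ_3 - σ_2)/(6h_2) = 16/15. So p'(0) = 62/15.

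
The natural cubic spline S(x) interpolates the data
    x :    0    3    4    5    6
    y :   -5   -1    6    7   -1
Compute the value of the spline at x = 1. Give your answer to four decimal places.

Put m_i = S'' at the i-th knot. Here h = (3, 1, 1, 1) and Δ = (4/3, 7, 1, -8), so the interior equations h_(i-1)·m_(i-1) + 2(h_(i-1)+h_i)·m_i + h_i·m_(i+1) = 6(Δ_i − Δ_(i-1)) read
  3·m_0 + 8·m_1 + 1·m_2 = 6(Δ_1 - Δ_0) = 34
  1·m_1 + 4·m_2 + 1·m_3 = 6(Δ_2 - Δ_1) = -36
  1·m_2 + 4·m_3 + 1·m_4 = 6(Δ_3 - Δ_2) = -54
Natural end conditions: m_0 = m_4 = 0.
Hence m_0 = 0, m_1 = 150/29, m_2 = -214/29, m_3 = -338/29, m_4 = 0.
On [0, 3], S(x) = -5 - 109/87·x + 0·x² + 25/87·x³.
With x = 1: S(1) = -173/29.

-5.9655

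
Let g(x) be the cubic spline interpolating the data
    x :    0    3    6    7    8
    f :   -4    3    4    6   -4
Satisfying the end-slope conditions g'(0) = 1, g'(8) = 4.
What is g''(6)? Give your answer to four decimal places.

6.8750

Put M_i = g'' at the i-th knot. Here h = (3, 3, 1, 1) and Δ = (7/3, 1/3, 2, -10), so the interior equations h_(i-1)·M_(i-1) + 2(h_(i-1)+h_i)·M_i + h_i·M_(i+1) = 6(Δ_i − Δ_(i-1)) read
  3·M_0 + 12·M_1 + 3·M_2 = 6(Δ_1 - Δ_0) = -12
  3·M_1 + 8·M_2 + 1·M_3 = 6(Δ_2 - Δ_1) = 10
  1·M_2 + 4·M_3 + 1·M_4 = 6(Δ_3 - Δ_2) = -72
Clamped end conditions give two more equations: 2h_0·M_0 + h_0·M_1 = 6(Δ_0 - g'(0)) = 8 and h_3·M_3 + 2h_3·M_4 = 6(g'(8) - Δ_3) = 84.
Solving the tridiagonal system: M_0 = 517/168, M_1 = -293/84, M_2 = 55/8, M_3 = -967/28, M_4 = 3319/56.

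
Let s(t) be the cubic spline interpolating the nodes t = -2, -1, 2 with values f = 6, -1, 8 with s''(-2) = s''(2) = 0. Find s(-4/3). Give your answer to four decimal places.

Let M_i = s''(x_i). Step sizes h_i = 1, 3; slopes of the chords Δ_i = (y_(i+1) - y_i)/h_i = -7, 3.
  1·M_0 + 8·M_1 + 3·M_2 = 6(Δ_1 - Δ_0) = 60
Natural end conditions: M_0 = M_2 = 0.
Forward elimination and back-substitution give M_0 = 0, M_1 = 15/2, M_2 = 0.
On [-2, -1], s(t) = 6 - 33/4·(t + 2) + 0·(t + 2)² + 5/4·(t + 2)³.
With (t + 2) = 2/3: s(-4/3) = 47/54.

0.8704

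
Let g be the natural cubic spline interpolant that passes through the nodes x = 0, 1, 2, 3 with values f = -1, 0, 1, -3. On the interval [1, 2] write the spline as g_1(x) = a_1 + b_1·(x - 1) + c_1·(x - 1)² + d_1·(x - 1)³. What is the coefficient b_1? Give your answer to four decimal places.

1.6667

With m_i denoting the second derivative at x_i, h_i = 1, 1, 1, and Δ_i = (y_(i+1) − y_i)/h_i = 1, 1, -4:
  1·m_0 + 4·m_1 + 1·m_2 = 6(Δ_1 - Δ_0) = 0
  1·m_1 + 4·m_2 + 1·m_3 = 6(Δ_2 - Δ_1) = -30
Natural end conditions: m_0 = m_3 = 0.
Solving the tridiagonal system: m_0 = 0, m_1 = 2, m_2 = -8, m_3 = 0.
On [1, 2], with g_1(x) = a_1 + b_1·(x - 1) + c_1·(x - 1)² + d_1·(x - 1)³: c_1 = m_1/2 = 1, d_1 = (m_2 - m_1)/(6h_1) = -5/3, b_1 = Δ_1 - h_1(2m_1 + m_2)/6 = 5/3.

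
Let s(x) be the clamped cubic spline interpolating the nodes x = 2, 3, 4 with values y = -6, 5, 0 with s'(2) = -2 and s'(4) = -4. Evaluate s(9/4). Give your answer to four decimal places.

-4.8438

Put σ_i = s'' at the i-th knot. Here h = (1, 1) and Δ = (11, -5), so the interior equations h_(i-1)·σ_(i-1) + 2(h_(i-1)+h_i)·σ_i + h_i·σ_(i+1) = 6(Δ_i − Δ_(i-1)) read
  1·σ_0 + 4·σ_1 + 1·σ_2 = 6(Δ_1 - Δ_0) = -96
Clamped end conditions give two more equations: 2h_0·σ_0 + h_0·σ_1 = 6(Δ_0 - s'(2)) = 78 and h_1·σ_1 + 2h_1·σ_2 = 6(s'(4) - Δ_1) = 6.
Solving: σ_0 = 62, σ_1 = -46, σ_2 = 26.
On [2, 3], s(x) = -6 - 2·(x - 2) + 31·(x - 2)² - 18·(x - 2)³.
With (x - 2) = 1/4: s(9/4) = -155/32.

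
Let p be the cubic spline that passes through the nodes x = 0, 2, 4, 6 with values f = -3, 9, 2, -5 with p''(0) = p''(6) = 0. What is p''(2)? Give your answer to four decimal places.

-7.6000

Put M_i = p'' at the i-th knot. Here h = (2, 2, 2) and Δ = (6, -7/2, -7/2), so the interior equations h_(i-1)·M_(i-1) + 2(h_(i-1)+h_i)·M_i + h_i·M_(i+1) = 6(Δ_i − Δ_(i-1)) read
  2·M_0 + 8·M_1 + 2·M_2 = 6(Δ_1 - Δ_0) = -57
  2·M_1 + 8·M_2 + 2·M_3 = 6(Δ_2 - Δ_1) = 0
Natural end conditions: M_0 = M_3 = 0.
Solving the tridiagonal system: M_0 = 0, M_1 = -38/5, M_2 = 19/10, M_3 = 0.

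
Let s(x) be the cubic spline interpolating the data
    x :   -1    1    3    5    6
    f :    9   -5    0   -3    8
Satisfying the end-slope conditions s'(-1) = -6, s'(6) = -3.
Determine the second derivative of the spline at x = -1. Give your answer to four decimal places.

-7.5698

Let M_i = s''(x_i). Step sizes h_i = 2, 2, 2, 1; slopes of the chords Δ_i = (y_(i+1) - y_i)/h_i = -7, 5/2, -3/2, 11.
  2·M_0 + 8·M_1 + 2·M_2 = 6(Δ_1 - Δ_0) = 57
  2·M_1 + 8·M_2 + 2·M_3 = 6(Δ_2 - Δ_1) = -24
  2·M_2 + 6·M_3 + 1·M_4 = 6(Δ_3 - Δ_2) = 75
Clamped end conditions give two more equations: 2h_0·M_0 + h_0·M_1 = 6(Δ_0 - s'(-1)) = -6 and h_3·M_3 + 2h_3·M_4 = 6(s'(6) - Δ_3) = -84.
Forward elimination and back-substitution give M_0 = -651/86, M_1 = 522/43, M_2 = -537/43, M_3 = 1110/43, M_4 = -2361/43.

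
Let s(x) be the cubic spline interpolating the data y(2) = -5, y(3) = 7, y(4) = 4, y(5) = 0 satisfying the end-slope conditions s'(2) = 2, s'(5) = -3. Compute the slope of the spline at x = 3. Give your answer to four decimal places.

7.8667

Write σ_i for s''(x_i). With h_i = 1, 1, 1 and divided differences Δ_i = 12, -3, -4, the continuity of s' gives the tridiagonal system
  1·σ_0 + 4·σ_1 + 1·σ_2 = 6(Δ_1 - Δ_0) = -90
  1·σ_1 + 4·σ_2 + 1·σ_3 = 6(Δ_2 - Δ_1) = -6
Clamped end conditions give two more equations: 2h_0·σ_0 + h_0·σ_1 = 6(Δ_0 - s'(2)) = 60 and h_2·σ_2 + 2h_2·σ_3 = 6(s'(5) - Δ_2) = 6.
Hence σ_0 = 724/15, σ_1 = -548/15, σ_2 = 118/15, σ_3 = -14/15.
On [3, 4], s'(x) = b_1 + 2c_1·(x - 3) + 3d_1·(x - 3)² with b_1 = Δ_1 - h_1(2σ_1 + σ_2)/6 = 118/15, c_1 = σ_1/2 = -274/15, d_1 = (σ_2 - σ_1)/(6h_1) = 37/5. So s'(3) = 118/15.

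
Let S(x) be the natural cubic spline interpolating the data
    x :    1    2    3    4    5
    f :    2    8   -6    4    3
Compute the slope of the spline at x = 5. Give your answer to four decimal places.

-6.0179

With M_i denoting the second derivative at x_i, h_i = 1, 1, 1, 1, and Δ_i = (y_(i+1) − y_i)/h_i = 6, -14, 10, -1:
  1·M_0 + 4·M_1 + 1·M_2 = 6(Δ_1 - Δ_0) = -120
  1·M_1 + 4·M_2 + 1·M_3 = 6(Δ_2 - Δ_1) = 144
  1·M_2 + 4·M_3 + 1·M_4 = 6(Δ_3 - Δ_2) = -66
Natural end conditions: M_0 = M_4 = 0.
Solving the tridiagonal system: M_0 = 0, M_1 = -1221/28, M_2 = 381/7, M_3 = -843/28, M_4 = 0.
On [4, 5], S'(x) = b_3 + 2c_3·(x - 4) + 3d_3·(x - 4)² with b_3 = Δ_3 - h_3(2M_3 + M_4)/6 = 253/28, c_3 = M_3/2 = -843/56, d_3 = (M_4 - M_3)/(6h_3) = 281/56. So S'(5) = -337/56.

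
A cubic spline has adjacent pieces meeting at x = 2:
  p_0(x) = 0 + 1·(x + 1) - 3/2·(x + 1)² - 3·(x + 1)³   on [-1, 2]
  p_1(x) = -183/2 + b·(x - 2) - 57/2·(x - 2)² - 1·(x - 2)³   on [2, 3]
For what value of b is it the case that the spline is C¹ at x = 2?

p_0'(x) = 1 - 3·(x + 1) - 9·(x + 1)², so p_0'(2) = -89. On the right, p_1'(2) = b, so b = -89.

-89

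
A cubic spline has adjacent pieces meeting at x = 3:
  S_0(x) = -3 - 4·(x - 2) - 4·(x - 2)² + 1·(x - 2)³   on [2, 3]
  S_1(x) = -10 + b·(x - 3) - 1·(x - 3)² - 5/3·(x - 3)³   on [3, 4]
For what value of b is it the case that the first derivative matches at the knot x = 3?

-9

S_0'(x) = -4 - 8·(x - 2) + 3·(x - 2)², so S_0'(3) = -9. On the right, S_1'(3) = b, so b = -9.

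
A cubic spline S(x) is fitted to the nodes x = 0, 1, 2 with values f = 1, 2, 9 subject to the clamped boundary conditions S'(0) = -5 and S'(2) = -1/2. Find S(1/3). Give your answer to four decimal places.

Put M_i = S'' at the i-th knot. Here h = (1, 1) and Δ = (1, 7), so the interior equations h_(i-1)·M_(i-1) + 2(h_(i-1)+h_i)·M_i + h_i·M_(i+1) = 6(Δ_i − Δ_(i-1)) read
  1·M_0 + 4·M_1 + 1·M_2 = 6(Δ_1 - Δ_0) = 36
Clamped end conditions give two more equations: 2h_0·M_0 + h_0·M_1 = 6(Δ_0 - S'(0)) = 36 and h_1·M_1 + 2h_1·M_2 = 6(S'(2) - Δ_1) = -45.
Forward elimination and back-substitution give M_0 = 45/4, M_1 = 27/2, M_2 = -117/4.
On [0, 1], S(x) = 1 - 5·x + 45/8·x² + 3/8·x³.
With x = 1/3: S(1/3) = -1/36.

-0.0278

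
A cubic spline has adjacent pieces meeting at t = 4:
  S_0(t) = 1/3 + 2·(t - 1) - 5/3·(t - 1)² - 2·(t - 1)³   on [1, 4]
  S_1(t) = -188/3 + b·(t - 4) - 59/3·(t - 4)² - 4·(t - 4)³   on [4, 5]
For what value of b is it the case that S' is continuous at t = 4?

S_0'(t) = 2 - 10/3·(t - 1) - 6·(t - 1)², so S_0'(4) = -62. On the right, S_1'(4) = b, so b = -62.

-62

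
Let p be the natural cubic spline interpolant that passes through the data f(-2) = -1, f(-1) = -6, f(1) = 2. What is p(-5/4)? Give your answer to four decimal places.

With σ_i denoting the second derivative at x_i, h_i = 1, 2, and Δ_i = (y_(i+1) − y_i)/h_i = -5, 4:
  1·σ_0 + 6·σ_1 + 2·σ_2 = 6(Δ_1 - Δ_0) = 54
Natural end conditions: σ_0 = σ_2 = 0.
Solving: σ_0 = 0, σ_1 = 9, σ_2 = 0.
On [-2, -1], p(x) = -1 - 13/2·(x + 2) + 0·(x + 2)² + 3/2·(x + 2)³.
With (x + 2) = 3/4: p(-5/4) = -671/128.

-5.2422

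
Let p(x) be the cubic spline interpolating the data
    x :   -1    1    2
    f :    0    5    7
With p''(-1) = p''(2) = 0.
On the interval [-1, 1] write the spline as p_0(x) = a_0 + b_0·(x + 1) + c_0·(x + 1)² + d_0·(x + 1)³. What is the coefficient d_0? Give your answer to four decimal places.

Let M_i = p''(x_i). Step sizes h_i = 2, 1; slopes of the chords Δ_i = (y_(i+1) - y_i)/h_i = 5/2, 2.
  2·M_0 + 6·M_1 + 1·M_2 = 6(Δ_1 - Δ_0) = -3
Natural end conditions: M_0 = M_2 = 0.
Solving the tridiagonal system: M_0 = 0, M_1 = -1/2, M_2 = 0.
On [-1, 1], with p_0(x) = a_0 + b_0·(x + 1) + c_0·(x + 1)² + d_0·(x + 1)³: c_0 = M_0/2 = 0, d_0 = (M_1 - M_0)/(6h_0) = -1/24, b_0 = Δ_0 - h_0(2M_0 + M_1)/6 = 8/3.

-0.0417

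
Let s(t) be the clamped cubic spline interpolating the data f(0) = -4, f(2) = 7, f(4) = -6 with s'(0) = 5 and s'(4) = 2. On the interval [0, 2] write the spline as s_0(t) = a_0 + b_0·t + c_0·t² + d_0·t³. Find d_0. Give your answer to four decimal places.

-2.1250

Put σ_i = s'' at the i-th knot. Here h = (2, 2) and Δ = (11/2, -13/2), so the interior equations h_(i-1)·σ_(i-1) + 2(h_(i-1)+h_i)·σ_i + h_i·σ_(i+1) = 6(Δ_i − Δ_(i-1)) read
  2·σ_0 + 8·σ_1 + 2·σ_2 = 6(Δ_1 - Δ_0) = -72
Clamped end conditions give two more equations: 2h_0·σ_0 + h_0·σ_1 = 6(Δ_0 - s'(0)) = 3 and h_1·σ_1 + 2h_1·σ_2 = 6(s'(4) - Δ_1) = 51.
Forward elimination and back-substitution give σ_0 = 9, σ_1 = -33/2, σ_2 = 21.
On [0, 2], with s_0(t) = a_0 + b_0·t + c_0·t² + d_0·t³: c_0 = σ_0/2 = 9/2, d_0 = (σ_1 - σ_0)/(6h_0) = -17/8, b_0 = Δ_0 - h_0(2σ_0 + σ_1)/6 = 5.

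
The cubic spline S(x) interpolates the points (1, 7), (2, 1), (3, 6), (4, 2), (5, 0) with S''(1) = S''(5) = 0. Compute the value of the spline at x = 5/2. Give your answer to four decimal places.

With M_i denoting the second derivative at x_i, h_i = 1, 1, 1, 1, and Δ_i = (y_(i+1) − y_i)/h_i = -6, 5, -4, -2:
  1·M_0 + 4·M_1 + 1·M_2 = 6(Δ_1 - Δ_0) = 66
  1·M_1 + 4·M_2 + 1·M_3 = 6(Δ_2 - Δ_1) = -54
  1·M_2 + 4·M_3 + 1·M_4 = 6(Δ_3 - Δ_2) = 12
Natural end conditions: M_0 = M_4 = 0.
Hence M_0 = 0, M_1 = 87/4, M_2 = -21, M_3 = 33/4, M_4 = 0.
On [2, 3], S(x) = 1 + 5/4·(x - 2) + 87/8·(x - 2)² - 57/8·(x - 2)³.
With (x - 2) = 1/2: S(5/2) = 221/64.

3.4531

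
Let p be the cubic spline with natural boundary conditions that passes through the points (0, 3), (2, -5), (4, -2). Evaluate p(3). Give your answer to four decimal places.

Put M_i = p'' at the i-th knot. Here h = (2, 2) and Δ = (-4, 3/2), so the interior equations h_(i-1)·M_(i-1) + 2(h_(i-1)+h_i)·M_i + h_i·M_(i+1) = 6(Δ_i − Δ_(i-1)) read
  2·M_0 + 8·M_1 + 2·M_2 = 6(Δ_1 - Δ_0) = 33
Natural end conditions: M_0 = M_2 = 0.
Hence M_0 = 0, M_1 = 33/8, M_2 = 0.
On [2, 4], p(x) = -5 - 5/4·(x - 2) + 33/16·(x - 2)² - 11/32·(x - 2)³.
With (x - 2) = 1: p(3) = -145/32.

-4.5313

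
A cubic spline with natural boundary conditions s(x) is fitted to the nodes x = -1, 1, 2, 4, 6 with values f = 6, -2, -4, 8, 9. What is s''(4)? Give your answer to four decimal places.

-6.6680

Write σ_i for s''(x_i). With h_i = 2, 1, 2, 2 and divided differences Δ_i = -4, -2, 6, 1/2, the continuity of s' gives the tridiagonal system
  2·σ_0 + 6·σ_1 + 1·σ_2 = 6(Δ_1 - Δ_0) = 12
  1·σ_1 + 6·σ_2 + 2·σ_3 = 6(Δ_2 - Δ_1) = 48
  2·σ_2 + 8·σ_3 + 2·σ_4 = 6(Δ_3 - Δ_2) = -33
Natural end conditions: σ_0 = σ_4 = 0.
Solving the tridiagonal system: σ_0 = 0, σ_1 = 39/128, σ_2 = 651/64, σ_3 = -1707/256, σ_4 = 0.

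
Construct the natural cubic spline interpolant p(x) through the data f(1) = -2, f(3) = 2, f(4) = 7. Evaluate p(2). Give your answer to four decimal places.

With M_i denoting the second derivative at x_i, h_i = 2, 1, and Δ_i = (y_(i+1) − y_i)/h_i = 2, 5:
  2·M_0 + 6·M_1 + 1·M_2 = 6(Δ_1 - Δ_0) = 18
Natural end conditions: M_0 = M_2 = 0.
Solving the tridiagonal system: M_0 = 0, M_1 = 3, M_2 = 0.
On [1, 3], p(x) = -2 + 1·(x - 1) + 0·(x - 1)² + 1/4·(x - 1)³.
With (x - 1) = 1: p(2) = -3/4.

-0.7500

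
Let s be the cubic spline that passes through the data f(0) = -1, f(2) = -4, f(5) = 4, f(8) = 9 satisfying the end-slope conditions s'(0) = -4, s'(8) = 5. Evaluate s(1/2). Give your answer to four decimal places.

Let σ_i = s''(x_i). Step sizes h_i = 2, 3, 3; slopes of the chords Δ_i = (y_(i+1) - y_i)/h_i = -3/2, 8/3, 5/3.
  2·σ_0 + 10·σ_1 + 3·σ_2 = 6(Δ_1 - Δ_0) = 25
  3·σ_1 + 12·σ_2 + 3·σ_3 = 6(Δ_2 - Δ_1) = -6
Clamped end conditions give two more equations: 2h_0·σ_0 + h_0·σ_1 = 6(Δ_0 - s'(0)) = 15 and h_2·σ_2 + 2h_2·σ_3 = 6(s'(8) - Δ_2) = 20.
Hence σ_0 = 91/38, σ_1 = 103/38, σ_2 = -131/57, σ_3 = 511/114.
On [0, 2], s(x) = -1 - 4·x + 91/76·x² + 1/38·x³.
With x = 1/2: s(1/2) = -205/76.

-2.6974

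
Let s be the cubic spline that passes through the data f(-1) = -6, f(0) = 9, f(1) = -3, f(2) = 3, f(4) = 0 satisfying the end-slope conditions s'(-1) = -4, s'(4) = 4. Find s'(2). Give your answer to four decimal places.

With σ_i denoting the second derivative at x_i, h_i = 1, 1, 1, 2, and Δ_i = (y_(i+1) − y_i)/h_i = 15, -12, 6, -3/2:
  1·σ_0 + 4·σ_1 + 1·σ_2 = 6(Δ_1 - Δ_0) = -162
  1·σ_1 + 4·σ_2 + 1·σ_3 = 6(Δ_2 - Δ_1) = 108
  1·σ_2 + 6·σ_3 + 2·σ_4 = 6(Δ_3 - Δ_2) = -45
Clamped end conditions give two more equations: 2h_0·σ_0 + h_0·σ_1 = 6(Δ_0 - s'(-1)) = 114 and h_3·σ_3 + 2h_3·σ_4 = 6(s'(4) - Δ_3) = 33.
Solving the tridiagonal system: σ_0 = 7849/82, σ_1 = -3175/41, σ_2 = 4267/82, σ_3 = -931/41, σ_4 = 3215/164.
On [2, 4], s'(x) = b_3 + 2c_3·(x - 2) + 3d_3·(x - 2)² with b_3 = Δ_3 - h_3(2σ_3 + σ_4)/6 = 1165/164, c_3 = σ_3/2 = -931/82, d_3 = (σ_4 - σ_3)/(6h_3) = 2313/656. So s'(2) = 1165/164.

7.1037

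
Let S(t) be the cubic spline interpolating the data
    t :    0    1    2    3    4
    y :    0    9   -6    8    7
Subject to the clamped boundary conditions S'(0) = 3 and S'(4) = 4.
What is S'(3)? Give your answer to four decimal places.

Write m_i for S''(x_i). With h_i = 1, 1, 1, 1 and divided differences Δ_i = 9, -15, 14, -1, the continuity of S' gives the tridiagonal system
  1·m_0 + 4·m_1 + 1·m_2 = 6(Δ_1 - Δ_0) = -144
  1·m_1 + 4·m_2 + 1·m_3 = 6(Δ_2 - Δ_1) = 174
  1·m_2 + 4·m_3 + 1·m_4 = 6(Δ_3 - Δ_2) = -90
Clamped end conditions give two more equations: 2h_0·m_0 + h_0·m_1 = 6(Δ_0 - S'(0)) = 36 and h_3·m_3 + 2h_3·m_4 = 6(S'(4) - Δ_3) = 30.
Forward elimination and back-substitution give m_0 = 361/7, m_1 = -470/7, m_2 = 73, m_3 = -356/7, m_4 = 283/7.
On [3, 4], S'(t) = b_3 + 2c_3·(t - 3) + 3d_3·(t - 3)² with b_3 = Δ_3 - h_3(2m_3 + m_4)/6 = 129/14, c_3 = m_3/2 = -178/7, d_3 = (m_4 - m_3)/(6h_3) = 213/14. So S'(3) = 129/14.

9.2143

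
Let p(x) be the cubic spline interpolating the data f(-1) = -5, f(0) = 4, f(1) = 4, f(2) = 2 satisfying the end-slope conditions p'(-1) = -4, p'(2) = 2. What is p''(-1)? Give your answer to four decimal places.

52.4000

Put M_i = p'' at the i-th knot. Here h = (1, 1, 1) and Δ = (9, 0, -2), so the interior equations h_(i-1)·M_(i-1) + 2(h_(i-1)+h_i)·M_i + h_i·M_(i+1) = 6(Δ_i − Δ_(i-1)) read
  1·M_0 + 4·M_1 + 1·M_2 = 6(Δ_1 - Δ_0) = -54
  1·M_1 + 4·M_2 + 1·M_3 = 6(Δ_2 - Δ_1) = -12
Clamped end conditions give two more equations: 2h_0·M_0 + h_0·M_1 = 6(Δ_0 - p'(-1)) = 78 and h_2·M_2 + 2h_2·M_3 = 6(p'(2) - Δ_2) = 24.
Hence M_0 = 262/5, M_1 = -134/5, M_2 = 4/5, M_3 = 58/5.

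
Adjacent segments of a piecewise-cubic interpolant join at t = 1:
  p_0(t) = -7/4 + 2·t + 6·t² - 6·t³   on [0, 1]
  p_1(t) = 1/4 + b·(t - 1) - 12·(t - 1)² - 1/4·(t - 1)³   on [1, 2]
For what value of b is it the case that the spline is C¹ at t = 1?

p_0'(t) = 2 + 12·t - 18·t², so p_0'(1) = -4. On the right, p_1'(1) = b, so b = -4.

-4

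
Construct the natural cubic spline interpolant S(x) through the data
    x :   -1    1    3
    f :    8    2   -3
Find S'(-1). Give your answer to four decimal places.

With m_i denoting the second derivative at x_i, h_i = 2, 2, and Δ_i = (y_(i+1) − y_i)/h_i = -3, -5/2:
  2·m_0 + 8·m_1 + 2·m_2 = 6(Δ_1 - Δ_0) = 3
Natural end conditions: m_0 = m_2 = 0.
Hence m_0 = 0, m_1 = 3/8, m_2 = 0.
On [-1, 1], S'(x) = b_0 + 2c_0·(x + 1) + 3d_0·(x + 1)² with b_0 = Δ_0 - h_0(2m_0 + m_1)/6 = -25/8, c_0 = m_0/2 = 0, d_0 = (m_1 - m_0)/(6h_0) = 1/32. So S'(-1) = -25/8.

-3.1250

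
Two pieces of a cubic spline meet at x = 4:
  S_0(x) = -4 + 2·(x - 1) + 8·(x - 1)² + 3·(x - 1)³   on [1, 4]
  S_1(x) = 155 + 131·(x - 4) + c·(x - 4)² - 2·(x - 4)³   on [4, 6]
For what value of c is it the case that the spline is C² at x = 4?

35

S_0''(x) = 16 + 18·(x - 1), so S_0''(4) = 70. On the right, S_1''(4) = 2c, so c = 35.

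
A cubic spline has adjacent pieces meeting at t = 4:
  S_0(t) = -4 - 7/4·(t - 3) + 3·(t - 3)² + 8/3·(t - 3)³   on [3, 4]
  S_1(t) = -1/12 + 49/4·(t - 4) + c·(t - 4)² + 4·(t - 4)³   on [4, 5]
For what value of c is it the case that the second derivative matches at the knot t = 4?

S_0''(t) = 6 + 16·(t - 3), so S_0''(4) = 22. On the right, S_1''(4) = 2c, so c = 11.

11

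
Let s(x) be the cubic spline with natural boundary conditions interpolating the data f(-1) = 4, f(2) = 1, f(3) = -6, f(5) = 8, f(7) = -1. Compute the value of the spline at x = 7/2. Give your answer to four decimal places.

Write m_i for s''(x_i). With h_i = 3, 1, 2, 2 and divided differences Δ_i = -1, -7, 7, -9/2, the continuity of s' gives the tridiagonal system
  3·m_0 + 8·m_1 + 1·m_2 = 6(Δ_1 - Δ_0) = -36
  1·m_1 + 6·m_2 + 2·m_3 = 6(Δ_2 - Δ_1) = 84
  2·m_2 + 8·m_3 + 2·m_4 = 6(Δ_3 - Δ_2) = -69
Natural end conditions: m_0 = m_4 = 0.
Solving the tridiagonal system: m_0 = 0, m_1 = -1197/172, m_2 = 846/43, m_3 = -4659/344, m_4 = 0.
On [3, 5], s(x) = -6 - 551/344·(x - 3) + 423/43·(x - 3)² - 3809/1376·(x - 3)³.
With (x - 3) = 1/2: s(7/2) = -51601/11008.

-4.6876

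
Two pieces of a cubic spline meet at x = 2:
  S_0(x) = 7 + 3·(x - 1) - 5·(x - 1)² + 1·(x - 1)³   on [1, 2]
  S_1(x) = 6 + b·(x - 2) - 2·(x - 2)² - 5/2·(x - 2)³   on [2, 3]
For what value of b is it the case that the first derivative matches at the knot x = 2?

-4

S_0'(x) = 3 - 10·(x - 1) + 3·(x - 1)², so S_0'(2) = -4. On the right, S_1'(2) = b, so b = -4.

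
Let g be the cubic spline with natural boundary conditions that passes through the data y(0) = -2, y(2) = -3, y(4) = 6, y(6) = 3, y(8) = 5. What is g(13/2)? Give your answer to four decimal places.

Write σ_i for g''(x_i). With h_i = 2, 2, 2, 2 and divided differences Δ_i = -1/2, 9/2, -3/2, 1, the continuity of g' gives the tridiagonal system
  2·σ_0 + 8·σ_1 + 2·σ_2 = 6(Δ_1 - Δ_0) = 30
  2·σ_1 + 8·σ_2 + 2·σ_3 = 6(Δ_2 - Δ_1) = -36
  2·σ_2 + 8·σ_3 + 2·σ_4 = 6(Δ_3 - Δ_2) = 15
Natural end conditions: σ_0 = σ_4 = 0.
Solving the tridiagonal system: σ_0 = 0, σ_1 = 87/16, σ_2 = -27/4, σ_3 = 57/16, σ_4 = 0.
On [6, 8], g(x) = 3 - 11/8·(x - 6) + 57/32·(x - 6)² - 19/64·(x - 6)³.
With (x - 6) = 1/2: g(13/2) = 1393/512.

2.7207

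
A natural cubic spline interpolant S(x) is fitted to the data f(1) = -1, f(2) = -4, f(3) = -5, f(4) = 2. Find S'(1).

-3

Put m_i = S'' at the i-th knot. Here h = (1, 1, 1) and Δ = (-3, -1, 7), so the interior equations h_(i-1)·m_(i-1) + 2(h_(i-1)+h_i)·m_i + h_i·m_(i+1) = 6(Δ_i − Δ_(i-1)) read
  1·m_0 + 4·m_1 + 1·m_2 = 6(Δ_1 - Δ_0) = 12
  1·m_1 + 4·m_2 + 1·m_3 = 6(Δ_2 - Δ_1) = 48
Natural end conditions: m_0 = m_3 = 0.
Hence m_0 = 0, m_1 = 0, m_2 = 12, m_3 = 0.
On [1, 2], S'(x) = b_0 + 2c_0·(x - 1) + 3d_0·(x - 1)² with b_0 = Δ_0 - h_0(2m_0 + m_1)/6 = -3, c_0 = m_0/2 = 0, d_0 = (m_1 - m_0)/(6h_0) = 0. So S'(1) = -3.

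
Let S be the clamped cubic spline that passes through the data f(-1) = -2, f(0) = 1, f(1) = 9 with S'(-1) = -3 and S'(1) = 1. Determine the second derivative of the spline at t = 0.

Put M_i = S'' at the i-th knot. Here h = (1, 1) and Δ = (3, 8), so the interior equations h_(i-1)·M_(i-1) + 2(h_(i-1)+h_i)·M_i + h_i·M_(i+1) = 6(Δ_i − Δ_(i-1)) read
  1·M_0 + 4·M_1 + 1·M_2 = 6(Δ_1 - Δ_0) = 30
Clamped end conditions give two more equations: 2h_0·M_0 + h_0·M_1 = 6(Δ_0 - S'(-1)) = 36 and h_1·M_1 + 2h_1·M_2 = 6(S'(1) - Δ_1) = -42.
Solving: M_0 = 25/2, M_1 = 11, M_2 = -53/2.

11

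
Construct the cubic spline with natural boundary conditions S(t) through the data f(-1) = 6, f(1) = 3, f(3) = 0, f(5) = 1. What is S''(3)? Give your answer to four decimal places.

1.6000

Write M_i for S''(x_i). With h_i = 2, 2, 2 and divided differences Δ_i = -3/2, -3/2, 1/2, the continuity of S' gives the tridiagonal system
  2·M_0 + 8·M_1 + 2·M_2 = 6(Δ_1 - Δ_0) = 0
  2·M_1 + 8·M_2 + 2·M_3 = 6(Δ_2 - Δ_1) = 12
Natural end conditions: M_0 = M_3 = 0.
Solving the tridiagonal system: M_0 = 0, M_1 = -2/5, M_2 = 8/5, M_3 = 0.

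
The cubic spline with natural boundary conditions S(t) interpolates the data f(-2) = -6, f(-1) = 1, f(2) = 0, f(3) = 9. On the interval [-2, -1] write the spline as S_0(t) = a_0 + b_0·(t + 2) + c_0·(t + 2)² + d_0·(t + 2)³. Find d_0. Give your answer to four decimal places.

Write M_i for S''(x_i). With h_i = 1, 3, 1 and divided differences Δ_i = 7, -1/3, 9, the continuity of S' gives the tridiagonal system
  1·M_0 + 8·M_1 + 3·M_2 = 6(Δ_1 - Δ_0) = -44
  3·M_1 + 8·M_2 + 1·M_3 = 6(Δ_2 - Δ_1) = 56
Natural end conditions: M_0 = M_3 = 0.
Hence M_0 = 0, M_1 = -104/11, M_2 = 116/11, M_3 = 0.
On [-2, -1], with S_0(t) = a_0 + b_0·(t + 2) + c_0·(t + 2)² + d_0·(t + 2)³: c_0 = M_0/2 = 0, d_0 = (M_1 - M_0)/(6h_0) = -52/33, b_0 = Δ_0 - h_0(2M_0 + M_1)/6 = 283/33.

-1.5758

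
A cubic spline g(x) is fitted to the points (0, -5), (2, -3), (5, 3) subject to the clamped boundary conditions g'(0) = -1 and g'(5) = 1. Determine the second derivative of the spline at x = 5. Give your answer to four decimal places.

Put M_i = g'' at the i-th knot. Here h = (2, 3) and Δ = (1, 2), so the interior equations h_(i-1)·M_(i-1) + 2(h_(i-1)+h_i)·M_i + h_i·M_(i+1) = 6(Δ_i − Δ_(i-1)) read
  2·M_0 + 10·M_1 + 3·M_2 = 6(Δ_1 - Δ_0) = 6
Clamped end conditions give two more equations: 2h_0·M_0 + h_0·M_1 = 6(Δ_0 - g'(0)) = 12 and h_1·M_1 + 2h_1·M_2 = 6(g'(5) - Δ_1) = -6.
Solving: M_0 = 14/5, M_1 = 2/5, M_2 = -6/5.

-1.2000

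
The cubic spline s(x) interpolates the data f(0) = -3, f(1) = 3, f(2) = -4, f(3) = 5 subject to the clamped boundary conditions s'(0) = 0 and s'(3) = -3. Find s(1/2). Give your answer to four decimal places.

Write m_i for s''(x_i). With h_i = 1, 1, 1 and divided differences Δ_i = 6, -7, 9, the continuity of s' gives the tridiagonal system
  1·m_0 + 4·m_1 + 1·m_2 = 6(Δ_1 - Δ_0) = -78
  1·m_1 + 4·m_2 + 1·m_3 = 6(Δ_2 - Δ_1) = 96
Clamped end conditions give two more equations: 2h_0·m_0 + h_0·m_1 = 6(Δ_0 - s'(0)) = 36 and h_2·m_2 + 2h_2·m_3 = 6(s'(3) - Δ_2) = -72.
Solving the tridiagonal system: m_0 = 194/5, m_1 = -208/5, m_2 = 248/5, m_3 = -304/5.
On [0, 1], s(x) = -3 + 0·x + 97/5·x² - 67/5·x³.
With x = 1/2: s(1/2) = 7/40.

0.1750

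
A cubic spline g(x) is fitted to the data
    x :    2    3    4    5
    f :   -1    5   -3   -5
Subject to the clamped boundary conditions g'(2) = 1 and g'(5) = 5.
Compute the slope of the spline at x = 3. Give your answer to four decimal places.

0.4667

With M_i denoting the second derivative at x_i, h_i = 1, 1, 1, and Δ_i = (y_(i+1) − y_i)/h_i = 6, -8, -2:
  1·M_0 + 4·M_1 + 1·M_2 = 6(Δ_1 - Δ_0) = -84
  1·M_1 + 4·M_2 + 1·M_3 = 6(Δ_2 - Δ_1) = 36
Clamped end conditions give two more equations: 2h_0·M_0 + h_0·M_1 = 6(Δ_0 - g'(2)) = 30 and h_2·M_2 + 2h_2·M_3 = 6(g'(5) - Δ_2) = 42.
Solving the tridiagonal system: M_0 = 466/15, M_1 = -482/15, M_2 = 202/15, M_3 = 214/15.
On [3, 4], g'(x) = b_1 + 2c_1·(x - 3) + 3d_1·(x - 3)² with b_1 = Δ_1 - h_1(2M_1 + M_2)/6 = 7/15, c_1 = M_1/2 = -241/15, d_1 = (M_2 - M_1)/(6h_1) = 38/5. So g'(3) = 7/15.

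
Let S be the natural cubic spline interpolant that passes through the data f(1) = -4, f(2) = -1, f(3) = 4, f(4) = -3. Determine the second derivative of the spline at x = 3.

Put M_i = S'' at the i-th knot. Here h = (1, 1, 1) and Δ = (3, 5, -7), so the interior equations h_(i-1)·M_(i-1) + 2(h_(i-1)+h_i)·M_i + h_i·M_(i+1) = 6(Δ_i − Δ_(i-1)) read
  1·M_0 + 4·M_1 + 1·M_2 = 6(Δ_1 - Δ_0) = 12
  1·M_1 + 4·M_2 + 1·M_3 = 6(Δ_2 - Δ_1) = -72
Natural end conditions: M_0 = M_3 = 0.
Hence M_0 = 0, M_1 = 8, M_2 = -20, M_3 = 0.

-20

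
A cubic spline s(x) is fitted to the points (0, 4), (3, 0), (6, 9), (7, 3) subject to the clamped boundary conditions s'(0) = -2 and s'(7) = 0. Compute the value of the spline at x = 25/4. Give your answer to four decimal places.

7.2142

Write M_i for s''(x_i). With h_i = 3, 3, 1 and divided differences Δ_i = -4/3, 3, -6, the continuity of s' gives the tridiagonal system
  3·M_0 + 12·M_1 + 3·M_2 = 6(Δ_1 - Δ_0) = 26
  3·M_1 + 8·M_2 + 1·M_3 = 6(Δ_2 - Δ_1) = -54
Clamped end conditions give two more equations: 2h_0·M_0 + h_0·M_1 = 6(Δ_0 - s'(0)) = 4 and h_2·M_2 + 2h_2·M_3 = 6(s'(7) - Δ_2) = 36.
Forward elimination and back-substitution give M_0 = -202/93, M_1 = 176/31, M_2 = -368/31, M_3 = 742/31.
On [6, 7], s(x) = 9 - 187/31·(x - 6) - 184/31·(x - 6)² + 185/31·(x - 6)³.
With (x - 6) = 1/4: s(25/4) = 14313/1984.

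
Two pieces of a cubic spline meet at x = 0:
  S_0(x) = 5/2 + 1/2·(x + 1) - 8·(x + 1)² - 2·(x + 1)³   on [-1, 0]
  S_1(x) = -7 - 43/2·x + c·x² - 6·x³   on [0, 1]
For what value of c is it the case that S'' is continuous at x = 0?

-14

S_0''(x) = -16 - 12·(x + 1), so S_0''(0) = -28. On the right, S_1''(0) = 2c, so c = -14.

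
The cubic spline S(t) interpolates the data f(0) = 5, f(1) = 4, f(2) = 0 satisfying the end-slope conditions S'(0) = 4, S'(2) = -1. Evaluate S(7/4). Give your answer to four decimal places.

Let M_i = S''(x_i). Step sizes h_i = 1, 1; slopes of the chords Δ_i = (y_(i+1) - y_i)/h_i = -1, -4.
  1·M_0 + 4·M_1 + 1·M_2 = 6(Δ_1 - Δ_0) = -18
Clamped end conditions give two more equations: 2h_0·M_0 + h_0·M_1 = 6(Δ_0 - S'(0)) = -30 and h_1·M_1 + 2h_1·M_2 = 6(S'(2) - Δ_1) = 18.
Solving the tridiagonal system: M_0 = -13, M_1 = -4, M_2 = 11.
On [1, 2], S(t) = 4 - 9/2·(t - 1) - 2·(t - 1)² + 5/2·(t - 1)³.
With (t - 1) = 3/4: S(7/4) = 71/128.

0.5547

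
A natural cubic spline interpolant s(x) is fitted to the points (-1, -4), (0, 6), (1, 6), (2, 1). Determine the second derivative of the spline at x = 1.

Put M_i = s'' at the i-th knot. Here h = (1, 1, 1) and Δ = (10, 0, -5), so the interior equations h_(i-1)·M_(i-1) + 2(h_(i-1)+h_i)·M_i + h_i·M_(i+1) = 6(Δ_i − Δ_(i-1)) read
  1·M_0 + 4·M_1 + 1·M_2 = 6(Δ_1 - Δ_0) = -60
  1·M_1 + 4·M_2 + 1·M_3 = 6(Δ_2 - Δ_1) = -30
Natural end conditions: M_0 = M_3 = 0.
Hence M_0 = 0, M_1 = -14, M_2 = -4, M_3 = 0.

-4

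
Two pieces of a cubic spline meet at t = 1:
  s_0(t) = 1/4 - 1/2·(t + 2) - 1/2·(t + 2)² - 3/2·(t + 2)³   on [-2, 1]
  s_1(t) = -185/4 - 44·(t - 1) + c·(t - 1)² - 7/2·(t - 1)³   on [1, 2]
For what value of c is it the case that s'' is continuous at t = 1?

s_0''(t) = -1 - 9·(t + 2), so s_0''(1) = -28. On the right, s_1''(1) = 2c, so c = -14.

-14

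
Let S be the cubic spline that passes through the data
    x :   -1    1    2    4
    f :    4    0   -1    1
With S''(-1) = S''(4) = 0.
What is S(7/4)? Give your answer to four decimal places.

Write M_i for S''(x_i). With h_i = 2, 1, 2 and divided differences Δ_i = -2, -1, 1, the continuity of S' gives the tridiagonal system
  2·M_0 + 6·M_1 + 1·M_2 = 6(Δ_1 - Δ_0) = 6
  1·M_1 + 6·M_2 + 2·M_3 = 6(Δ_2 - Δ_1) = 12
Natural end conditions: M_0 = M_3 = 0.
Solving: M_0 = 0, M_1 = 24/35, M_2 = 66/35, M_3 = 0.
On [1, 2], S(x) = 0 - 54/35·(x - 1) + 12/35·(x - 1)² + 1/5·(x - 1)³.
With (x - 1) = 3/4: S(7/4) = -1971/2240.

-0.8799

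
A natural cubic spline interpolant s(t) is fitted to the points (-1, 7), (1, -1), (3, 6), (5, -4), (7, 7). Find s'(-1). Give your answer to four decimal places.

Write M_i for s''(x_i). With h_i = 2, 2, 2, 2 and divided differences Δ_i = -4, 7/2, -5, 11/2, the continuity of s' gives the tridiagonal system
  2·M_0 + 8·M_1 + 2·M_2 = 6(Δ_1 - Δ_0) = 45
  2·M_1 + 8·M_2 + 2·M_3 = 6(Δ_2 - Δ_1) = -51
  2·M_2 + 8·M_3 + 2·M_4 = 6(Δ_3 - Δ_2) = 63
Natural end conditions: M_0 = M_4 = 0.
Solving the tridiagonal system: M_0 = 0, M_1 = 471/56, M_2 = -78/7, M_3 = 597/56, M_4 = 0.
On [-1, 1], s'(t) = b_0 + 2c_0·(t + 1) + 3d_0·(t + 1)² with b_0 = Δ_0 - h_0(2M_0 + M_1)/6 = -381/56, c_0 = M_0/2 = 0, d_0 = (M_1 - M_0)/(6h_0) = 157/224. So s'(-1) = -381/56.

-6.8036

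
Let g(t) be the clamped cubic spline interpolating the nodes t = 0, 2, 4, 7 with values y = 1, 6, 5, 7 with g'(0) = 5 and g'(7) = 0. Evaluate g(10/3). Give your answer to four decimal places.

5.3413

Let m_i = g''(x_i). Step sizes h_i = 2, 2, 3; slopes of the chords Δ_i = (y_(i+1) - y_i)/h_i = 5/2, -1/2, 2/3.
  2·m_0 + 8·m_1 + 2·m_2 = 6(Δ_1 - Δ_0) = -18
  2·m_1 + 10·m_2 + 3·m_3 = 6(Δ_2 - Δ_1) = 7
Clamped end conditions give two more equations: 2h_0·m_0 + h_0·m_1 = 6(Δ_0 - g'(0)) = -15 and h_2·m_2 + 2h_2·m_3 = 6(g'(7) - Δ_2) = -4.
Forward elimination and back-substitution give m_0 = -103/37, m_1 = -143/74, m_2 = 56/37, m_3 = -158/111.
On [2, 4], g(t) = 6 + 21/74·(t - 2) - 143/148·(t - 2)² + 85/296·(t - 2)³.
With (t - 2) = 4/3: g(10/3) = 5336/999.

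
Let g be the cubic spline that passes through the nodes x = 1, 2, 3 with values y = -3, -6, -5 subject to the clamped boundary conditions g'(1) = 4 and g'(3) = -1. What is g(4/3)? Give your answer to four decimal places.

Put m_i = g'' at the i-th knot. Here h = (1, 1) and Δ = (-3, 1), so the interior equations h_(i-1)·m_(i-1) + 2(h_(i-1)+h_i)·m_i + h_i·m_(i+1) = 6(Δ_i − Δ_(i-1)) read
  1·m_0 + 4·m_1 + 1·m_2 = 6(Δ_1 - Δ_0) = 24
Clamped end conditions give two more equations: 2h_0·m_0 + h_0·m_1 = 6(Δ_0 - g'(1)) = -42 and h_1·m_1 + 2h_1·m_2 = 6(g'(3) - Δ_1) = -12.
Hence m_0 = -59/2, m_1 = 17, m_2 = -29/2.
On [1, 2], g(x) = -3 + 4·(x - 1) - 59/4·(x - 1)² + 31/4·(x - 1)³.
With (x - 1) = 1/3: g(4/3) = -163/54.

-3.0185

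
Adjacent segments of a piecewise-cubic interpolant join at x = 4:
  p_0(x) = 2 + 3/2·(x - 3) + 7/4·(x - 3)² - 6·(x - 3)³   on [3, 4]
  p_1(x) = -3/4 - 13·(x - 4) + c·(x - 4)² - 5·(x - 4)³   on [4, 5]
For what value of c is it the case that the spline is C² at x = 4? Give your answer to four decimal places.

p_0''(x) = 7/2 - 36·(x - 3), so p_0''(4) = -65/2. On the right, p_1''(4) = 2c, so c = -65/4.

-16.2500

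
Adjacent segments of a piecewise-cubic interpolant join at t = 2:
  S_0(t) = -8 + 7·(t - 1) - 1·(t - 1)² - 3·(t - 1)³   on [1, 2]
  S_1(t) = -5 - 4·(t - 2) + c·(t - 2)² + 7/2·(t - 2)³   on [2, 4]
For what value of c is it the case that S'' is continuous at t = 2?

-10

S_0''(t) = -2 - 18·(t - 1), so S_0''(2) = -20. On the right, S_1''(2) = 2c, so c = -10.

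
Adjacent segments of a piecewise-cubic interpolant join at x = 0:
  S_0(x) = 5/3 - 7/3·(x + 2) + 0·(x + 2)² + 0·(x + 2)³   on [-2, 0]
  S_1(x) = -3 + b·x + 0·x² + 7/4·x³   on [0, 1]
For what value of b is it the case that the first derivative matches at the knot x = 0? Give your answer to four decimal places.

S_0'(x) = -7/3 + 0·(x + 2) + 0·(x + 2)², so S_0'(0) = -7/3. On the right, S_1'(0) = b, so b = -7/3.

-2.3333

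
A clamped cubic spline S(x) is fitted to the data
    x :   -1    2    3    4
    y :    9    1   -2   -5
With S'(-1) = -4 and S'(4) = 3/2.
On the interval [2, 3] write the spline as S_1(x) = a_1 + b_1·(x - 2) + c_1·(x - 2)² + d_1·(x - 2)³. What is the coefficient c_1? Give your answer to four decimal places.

-0.1724

With m_i denoting the second derivative at x_i, h_i = 3, 1, 1, and Δ_i = (y_(i+1) − y_i)/h_i = -8/3, -3, -3:
  3·m_0 + 8·m_1 + 1·m_2 = 6(Δ_1 - Δ_0) = -2
  1·m_1 + 4·m_2 + 1·m_3 = 6(Δ_2 - Δ_1) = 0
Clamped end conditions give two more equations: 2h_0·m_0 + h_0·m_1 = 6(Δ_0 - S'(-1)) = 8 and h_2·m_2 + 2h_2·m_3 = 6(S'(4) - Δ_2) = 27.
Hence m_0 = 131/87, m_1 = -10/29, m_2 = -109/29, m_3 = 446/29.
On [2, 3], with S_1(x) = a_1 + b_1·(x - 2) + c_1·(x - 2)² + d_1·(x - 2)³: c_1 = m_1/2 = -5/29, d_1 = (m_2 - m_1)/(6h_1) = -33/58, b_1 = Δ_1 - h_1(2m_1 + m_2)/6 = -131/58.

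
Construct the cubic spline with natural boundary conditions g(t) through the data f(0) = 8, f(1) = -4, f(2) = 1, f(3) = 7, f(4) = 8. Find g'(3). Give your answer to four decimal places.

3.2143

With M_i denoting the second derivative at x_i, h_i = 1, 1, 1, 1, and Δ_i = (y_(i+1) − y_i)/h_i = -12, 5, 6, 1:
  1·M_0 + 4·M_1 + 1·M_2 = 6(Δ_1 - Δ_0) = 102
  1·M_1 + 4·M_2 + 1·M_3 = 6(Δ_2 - Δ_1) = 6
  1·M_2 + 4·M_3 + 1·M_4 = 6(Δ_3 - Δ_2) = -30
Natural end conditions: M_0 = M_4 = 0.
Solving the tridiagonal system: M_0 = 0, M_1 = 369/14, M_2 = -24/7, M_3 = -93/14, M_4 = 0.
On [3, 4], g'(t) = b_3 + 2c_3·(t - 3) + 3d_3·(t - 3)² with b_3 = Δ_3 - h_3(2M_3 + M_4)/6 = 45/14, c_3 = M_3/2 = -93/28, d_3 = (M_4 - M_3)/(6h_3) = 31/28. So g'(3) = 45/14.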